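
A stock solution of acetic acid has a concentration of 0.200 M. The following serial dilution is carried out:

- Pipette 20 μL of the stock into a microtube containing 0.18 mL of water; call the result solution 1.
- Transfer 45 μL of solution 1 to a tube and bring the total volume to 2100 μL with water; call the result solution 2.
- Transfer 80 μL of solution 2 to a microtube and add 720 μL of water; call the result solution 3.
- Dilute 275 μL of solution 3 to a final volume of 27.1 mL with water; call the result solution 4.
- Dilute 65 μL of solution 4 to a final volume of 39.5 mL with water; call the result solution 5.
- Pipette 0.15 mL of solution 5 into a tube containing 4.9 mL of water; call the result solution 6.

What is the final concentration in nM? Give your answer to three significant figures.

0.0213 nM

Step 1: 20 μL + 0.18 mL = 200 μL total → factor 200/20 = 10
Step 2: 45 μL brought to 2100 μL → factor 2100/45 = 46.667
Step 3: 80 μL + 720 μL = 800 μL total → factor 800/80 = 10
Step 4: 275 μL brought to 27.1 mL → factor 27100/275 = 98.545
Step 5: 65 μL brought to 39.5 mL → factor 39500/65 = 607.69
Step 6: 0.15 mL + 4.9 mL = 5.05 mL total → factor 5.05/0.15 = 33.667
Overall dilution factor = 10 × 46.667 × 10 × 98.545 × 607.69 × 33.667 = 9.4086 × 10^9
Final = 0.200 M / 9.4086 × 10^9 = 2.126 × 10^-11 M = 0.0213 nM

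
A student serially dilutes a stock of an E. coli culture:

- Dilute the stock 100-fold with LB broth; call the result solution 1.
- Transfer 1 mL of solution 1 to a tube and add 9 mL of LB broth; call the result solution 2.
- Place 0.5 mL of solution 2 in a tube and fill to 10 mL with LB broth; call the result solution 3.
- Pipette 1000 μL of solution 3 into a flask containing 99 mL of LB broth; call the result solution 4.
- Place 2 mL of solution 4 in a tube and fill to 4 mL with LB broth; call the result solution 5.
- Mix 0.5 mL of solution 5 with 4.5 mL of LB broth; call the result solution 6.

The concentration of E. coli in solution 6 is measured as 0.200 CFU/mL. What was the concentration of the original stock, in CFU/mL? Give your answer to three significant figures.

8.00 × 10^6 CFU/mL

Step 1: 100-fold → factor 100
Step 2: 1 mL + 9 mL = 10 mL total → factor 10/1 = 10
Step 3: 0.5 mL brought to 10 mL → factor 10/0.5 = 20
Step 4: 1000 μL + 99 mL = 1 × 10^5 μL total → factor 1 × 10^5/1000 = 100
Step 5: 2 mL brought to 4 mL → factor 4/2 = 2
Step 6: 0.5 mL + 4.5 mL = 5 mL total → factor 5/0.5 = 10
Overall dilution factor = 100 × 10 × 20 × 100 × 2 × 10 = 4 × 10^7
Stock = 0.200 CFU/mL × 4 × 10^7 = 8.00 × 10^6 CFU/mL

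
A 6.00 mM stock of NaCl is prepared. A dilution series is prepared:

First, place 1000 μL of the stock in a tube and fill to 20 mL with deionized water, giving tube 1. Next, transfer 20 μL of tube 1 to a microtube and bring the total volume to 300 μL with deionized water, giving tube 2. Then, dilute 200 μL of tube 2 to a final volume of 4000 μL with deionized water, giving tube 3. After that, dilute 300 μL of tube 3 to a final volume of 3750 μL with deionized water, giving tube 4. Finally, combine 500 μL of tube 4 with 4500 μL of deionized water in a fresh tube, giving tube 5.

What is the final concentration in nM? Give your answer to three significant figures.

Step 1: 1000 μL brought to 20 mL → factor 20000/1000 = 20
Step 2: 20 μL brought to 300 μL → factor 300/20 = 15
Step 3: 200 μL brought to 4000 μL → factor 4000/200 = 20
Step 4: 300 μL brought to 3750 μL → factor 3750/300 = 12.5
Step 5: 500 μL + 4500 μL = 5000 μL total → factor 5000/500 = 10
Overall dilution factor = 20 × 15 × 20 × 12.5 × 10 = 7.5 × 10^5
Final = 6.00 mM / 7.5 × 10^5 = 8.000 × 10^-6 mM = 8.00 nM

8.00 nM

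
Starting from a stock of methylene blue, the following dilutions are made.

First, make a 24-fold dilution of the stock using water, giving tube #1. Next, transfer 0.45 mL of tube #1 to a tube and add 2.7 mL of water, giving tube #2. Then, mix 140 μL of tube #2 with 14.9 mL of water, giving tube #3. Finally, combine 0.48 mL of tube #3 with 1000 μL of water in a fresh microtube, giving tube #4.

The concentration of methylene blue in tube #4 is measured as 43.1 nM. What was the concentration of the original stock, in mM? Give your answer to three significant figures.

Step 1: 24-fold → factor 24
Step 2: 0.45 mL + 2.7 mL = 3.15 mL total → factor 3.15/0.45 = 7
Step 3: 140 μL + 14.9 mL = 15040 μL total → factor 15040/140 = 107.43
Step 4: 0.48 mL + 1000 μL = 1.48 mL total → factor 1.48/0.48 = 3.0833
Overall dilution factor = 24 × 7 × 107.43 × 3.0833 = 55648
Stock = 43.1 nM × 55648 = 2.398 × 10^6 nM = 2.40 mM

2.40 mM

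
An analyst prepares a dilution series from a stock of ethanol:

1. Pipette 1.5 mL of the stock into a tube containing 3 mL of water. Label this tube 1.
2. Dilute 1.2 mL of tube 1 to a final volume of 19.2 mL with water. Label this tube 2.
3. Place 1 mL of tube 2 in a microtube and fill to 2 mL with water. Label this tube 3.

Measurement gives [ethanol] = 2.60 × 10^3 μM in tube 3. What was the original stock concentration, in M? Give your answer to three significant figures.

0.250 M

Step 1: 1.5 mL + 3 mL = 4.5 mL total → factor 4.5/1.5 = 3
Step 2: 1.2 mL brought to 19.2 mL → factor 19.2/1.2 = 16
Step 3: 1 mL brought to 2 mL → factor 2/1 = 2
Overall dilution factor = 3 × 16 × 2 = 96
Stock = 2.60 × 10^3 μM × 96 = 2.496 × 10^5 μM = 0.250 M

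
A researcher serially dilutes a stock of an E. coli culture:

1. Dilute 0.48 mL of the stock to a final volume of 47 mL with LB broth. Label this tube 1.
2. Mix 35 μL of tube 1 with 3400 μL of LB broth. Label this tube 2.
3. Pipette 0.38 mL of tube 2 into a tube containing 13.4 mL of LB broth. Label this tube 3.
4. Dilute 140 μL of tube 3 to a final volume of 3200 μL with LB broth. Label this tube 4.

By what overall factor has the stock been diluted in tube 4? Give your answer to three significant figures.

Step 1: 0.48 mL brought to 47 mL → factor 47/0.48 = 97.917
Step 2: 35 μL + 3400 μL = 3435 μL total → factor 3435/35 = 98.143
Step 3: 0.38 mL + 13.4 mL = 13.78 mL total → factor 13.78/0.38 = 36.263
Step 4: 140 μL brought to 3200 μL → factor 3200/140 = 22.857
Overall dilution factor = 97.917 × 98.143 × 36.263 × 22.857 = 7.9653 × 10^6

7.97 × 10^6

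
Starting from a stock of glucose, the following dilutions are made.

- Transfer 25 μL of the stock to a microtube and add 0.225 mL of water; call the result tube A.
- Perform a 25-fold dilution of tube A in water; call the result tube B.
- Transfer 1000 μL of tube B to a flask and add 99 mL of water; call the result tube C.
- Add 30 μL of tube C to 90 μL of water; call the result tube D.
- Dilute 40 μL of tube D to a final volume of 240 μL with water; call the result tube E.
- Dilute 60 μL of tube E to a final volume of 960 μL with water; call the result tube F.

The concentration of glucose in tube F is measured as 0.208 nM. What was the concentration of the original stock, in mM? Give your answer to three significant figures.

Step 1: 25 μL + 0.225 mL = 250 μL total → factor 250/25 = 10
Step 2: 25-fold → factor 25
Step 3: 1000 μL + 99 mL = 1 × 10^5 μL total → factor 1 × 10^5/1000 = 100
Step 4: 30 μL + 90 μL = 120 μL total → factor 120/30 = 4
Step 5: 40 μL brought to 240 μL → factor 240/40 = 6
Step 6: 60 μL brought to 960 μL → factor 960/60 = 16
Overall dilution factor = 10 × 25 × 100 × 4 × 6 × 16 = 9.6 × 10^6
Stock = 0.208 nM × 9.6 × 10^6 = 1.997 × 10^6 nM = 2.00 mM

2.00 mM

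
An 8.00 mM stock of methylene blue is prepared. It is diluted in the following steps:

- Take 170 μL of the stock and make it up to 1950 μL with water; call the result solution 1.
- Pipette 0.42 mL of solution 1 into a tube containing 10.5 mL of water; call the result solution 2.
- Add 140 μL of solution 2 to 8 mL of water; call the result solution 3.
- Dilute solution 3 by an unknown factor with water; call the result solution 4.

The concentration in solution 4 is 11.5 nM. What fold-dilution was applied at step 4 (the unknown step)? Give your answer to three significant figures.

Step 1: 170 μL brought to 1950 μL → factor 1950/170 = 11.471
Step 2: 0.42 mL + 10.5 mL = 10.92 mL total → factor 10.92/0.42 = 26
Step 3: 140 μL + 8 mL = 8140 μL total → factor 8140/140 = 58.143
Step 4: unknown factor x
Product of known-step factors = 17340
Overall factor = 8.00 mM / (11.5 nM) = 6.9565 × 10^5
x = 6.9565 × 10^5 / 17340 = 40.1

40.1-fold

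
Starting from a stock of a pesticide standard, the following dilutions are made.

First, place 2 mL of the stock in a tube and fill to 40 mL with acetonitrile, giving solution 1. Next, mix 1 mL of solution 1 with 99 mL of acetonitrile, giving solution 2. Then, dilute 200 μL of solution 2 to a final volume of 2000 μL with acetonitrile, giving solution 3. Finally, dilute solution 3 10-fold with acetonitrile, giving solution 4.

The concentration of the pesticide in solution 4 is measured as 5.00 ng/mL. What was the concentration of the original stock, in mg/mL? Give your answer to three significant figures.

1.00 mg/mL

Step 1: 2 mL brought to 40 mL → factor 40/2 = 20
Step 2: 1 mL + 99 mL = 100 mL total → factor 100/1 = 100
Step 3: 200 μL brought to 2000 μL → factor 2000/200 = 10
Step 4: 10-fold → factor 10
Overall dilution factor = 20 × 100 × 10 × 10 = 2 × 10^5
Stock = 5.00 ng/mL × 2 × 10^5 = 1.000 × 10^6 ng/mL = 1.00 mg/mL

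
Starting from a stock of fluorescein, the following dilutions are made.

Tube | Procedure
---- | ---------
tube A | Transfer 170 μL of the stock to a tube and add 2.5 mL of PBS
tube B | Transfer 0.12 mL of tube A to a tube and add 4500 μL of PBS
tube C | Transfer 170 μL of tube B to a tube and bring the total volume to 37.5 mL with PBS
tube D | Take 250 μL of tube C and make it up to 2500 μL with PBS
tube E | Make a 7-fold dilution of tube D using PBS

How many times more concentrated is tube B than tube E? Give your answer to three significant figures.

1.54 × 10^4

Step 1: 170 μL + 2.5 mL = 2670 μL total → factor 2670/170 = 15.706
Step 2: 0.12 mL + 4500 μL = 4.62 mL total → factor 4.62/0.12 = 38.5
Step 3: 170 μL brought to 37.5 mL → factor 37500/170 = 220.59
Step 4: 250 μL brought to 2500 μL → factor 2500/250 = 10
Step 5: 7-fold → factor 7
Dilution factor to tube B = 604.68; to tube E = 9.3369 × 10^6
[tube B]/[tube E] = (factor to tube E)/(factor to tube B) = 9.3369 × 10^6/604.68 = 1.54 × 10^4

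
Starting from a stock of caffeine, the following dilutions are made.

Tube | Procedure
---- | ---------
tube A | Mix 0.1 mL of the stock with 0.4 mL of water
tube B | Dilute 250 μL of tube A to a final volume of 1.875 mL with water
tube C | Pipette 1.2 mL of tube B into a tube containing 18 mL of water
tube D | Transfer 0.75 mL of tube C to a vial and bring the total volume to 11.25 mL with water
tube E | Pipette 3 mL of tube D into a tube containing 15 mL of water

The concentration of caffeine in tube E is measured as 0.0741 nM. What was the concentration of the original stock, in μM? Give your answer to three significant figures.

4.00 μM

Step 1: 0.1 mL + 0.4 mL = 0.5 mL total → factor 0.5/0.1 = 5
Step 2: 250 μL brought to 1.875 mL → factor 1875/250 = 7.5
Step 3: 1.2 mL + 18 mL = 19.2 mL total → factor 19.2/1.2 = 16
Step 4: 0.75 mL brought to 11.25 mL → factor 11.25/0.75 = 15
Step 5: 3 mL + 15 mL = 18 mL total → factor 18/3 = 6
Overall dilution factor = 5 × 7.5 × 16 × 15 × 6 = 54000
Stock = 0.0741 nM × 54000 = 4001 nM = 4.00 μM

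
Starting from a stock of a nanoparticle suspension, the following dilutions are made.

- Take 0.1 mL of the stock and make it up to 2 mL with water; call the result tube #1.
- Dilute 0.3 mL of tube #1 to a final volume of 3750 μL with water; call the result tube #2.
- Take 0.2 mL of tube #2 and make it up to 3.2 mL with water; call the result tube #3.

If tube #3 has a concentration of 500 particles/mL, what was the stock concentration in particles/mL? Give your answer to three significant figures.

2.00 × 10^6 particles/mL

Step 1: 0.1 mL brought to 2 mL → factor 2/0.1 = 20
Step 2: 0.3 mL brought to 3750 μL → factor 3.75/0.3 = 12.5
Step 3: 0.2 mL brought to 3.2 mL → factor 3.2/0.2 = 16
Overall dilution factor = 20 × 12.5 × 16 = 4000
Stock = 500 particles/mL × 4000 = 2.00 × 10^6 particles/mL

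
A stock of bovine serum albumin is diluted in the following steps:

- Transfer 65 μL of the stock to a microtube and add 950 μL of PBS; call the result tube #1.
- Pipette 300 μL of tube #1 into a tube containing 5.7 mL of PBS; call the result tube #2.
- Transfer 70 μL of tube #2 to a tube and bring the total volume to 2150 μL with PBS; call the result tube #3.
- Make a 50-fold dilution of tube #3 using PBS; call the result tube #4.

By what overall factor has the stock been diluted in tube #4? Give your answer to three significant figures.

Step 1: 65 μL + 950 μL = 1015 μL total → factor 1015/65 = 15.615
Step 2: 300 μL + 5.7 mL = 6000 μL total → factor 6000/300 = 20
Step 3: 70 μL brought to 2150 μL → factor 2150/70 = 30.714
Step 4: 50-fold → factor 50
Overall dilution factor = 15.615 × 20 × 30.714 × 50 = 4.7962 × 10^5

4.80 × 10^5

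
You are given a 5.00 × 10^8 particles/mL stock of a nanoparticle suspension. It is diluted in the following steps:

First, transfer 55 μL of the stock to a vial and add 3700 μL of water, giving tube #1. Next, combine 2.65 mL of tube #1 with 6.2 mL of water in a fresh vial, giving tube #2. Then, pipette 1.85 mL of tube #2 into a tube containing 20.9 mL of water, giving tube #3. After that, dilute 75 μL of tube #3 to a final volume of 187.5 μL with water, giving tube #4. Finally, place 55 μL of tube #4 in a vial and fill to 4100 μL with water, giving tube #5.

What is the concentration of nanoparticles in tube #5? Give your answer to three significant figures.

Step 1: 55 μL + 3700 μL = 3755 μL total → factor 3755/55 = 68.273
Step 2: 2.65 mL + 6.2 mL = 8.85 mL total → factor 8.85/2.65 = 3.3396
Step 3: 1.85 mL + 20.9 mL = 22.75 mL total → factor 22.75/1.85 = 12.297
Step 4: 75 μL brought to 187.5 μL → factor 187.5/75 = 2.5
Step 5: 55 μL brought to 4100 μL → factor 4100/55 = 74.545
Overall dilution factor = 68.273 × 3.3396 × 12.297 × 2.5 × 74.545 = 5.2254 × 10^5
Final = 5.00 × 10^8 particles/mL / 5.2254 × 10^5 = 957 particles/mL

957 particles/mL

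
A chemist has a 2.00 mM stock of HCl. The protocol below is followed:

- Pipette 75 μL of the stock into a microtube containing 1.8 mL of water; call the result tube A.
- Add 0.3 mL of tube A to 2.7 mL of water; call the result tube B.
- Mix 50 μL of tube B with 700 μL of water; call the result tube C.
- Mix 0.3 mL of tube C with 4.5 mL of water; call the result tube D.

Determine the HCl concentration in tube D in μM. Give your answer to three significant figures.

Step 1: 75 μL + 1.8 mL = 1875 μL total → factor 1875/75 = 25
Step 2: 0.3 mL + 2.7 mL = 3 mL total → factor 3/0.3 = 10
Step 3: 50 μL + 700 μL = 750 μL total → factor 750/50 = 15
Step 4: 0.3 mL + 4.5 mL = 4.8 mL total → factor 4.8/0.3 = 16
Overall dilution factor = 25 × 10 × 15 × 16 = 60000
Final = 2.00 mM / 60000 = 3.333 × 10^-5 mM = 0.0333 μM

0.0333 μM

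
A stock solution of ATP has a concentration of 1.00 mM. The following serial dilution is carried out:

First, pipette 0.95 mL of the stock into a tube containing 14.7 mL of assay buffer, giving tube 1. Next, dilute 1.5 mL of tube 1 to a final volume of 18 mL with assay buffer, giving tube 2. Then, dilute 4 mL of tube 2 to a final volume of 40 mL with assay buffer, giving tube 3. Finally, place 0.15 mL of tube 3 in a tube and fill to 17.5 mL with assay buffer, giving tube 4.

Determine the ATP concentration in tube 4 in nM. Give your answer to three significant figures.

Step 1: 0.95 mL + 14.7 mL = 15.65 mL total → factor 15.65/0.95 = 16.474
Step 2: 1.5 mL brought to 18 mL → factor 18/1.5 = 12
Step 3: 4 mL brought to 40 mL → factor 40/4 = 10
Step 4: 0.15 mL brought to 17.5 mL → factor 17.5/0.15 = 116.67
Overall dilution factor = 16.474 × 12 × 10 × 116.67 = 2.3063 × 10^5
Final = 1.00 mM / 2.3063 × 10^5 = 4.336 × 10^-6 mM = 4.34 nM

4.34 nM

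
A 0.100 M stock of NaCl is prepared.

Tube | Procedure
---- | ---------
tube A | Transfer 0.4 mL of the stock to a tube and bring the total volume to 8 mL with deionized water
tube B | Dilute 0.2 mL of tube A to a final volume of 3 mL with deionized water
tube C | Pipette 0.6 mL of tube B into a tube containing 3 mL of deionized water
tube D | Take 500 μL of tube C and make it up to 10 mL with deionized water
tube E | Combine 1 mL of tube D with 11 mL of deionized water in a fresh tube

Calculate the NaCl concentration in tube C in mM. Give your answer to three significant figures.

Step 1: 0.4 mL brought to 8 mL → factor 8/0.4 = 20
Step 2: 0.2 mL brought to 3 mL → factor 3/0.2 = 15
Step 3: 0.6 mL + 3 mL = 3.6 mL total → factor 3.6/0.6 = 6
Dilution factor through tube C = 20 × 15 × 6 = 1800
[tube C] = 0.100 M / 1800 = 5.556 × 10^-5 M = 0.0556 mM

0.0556 mM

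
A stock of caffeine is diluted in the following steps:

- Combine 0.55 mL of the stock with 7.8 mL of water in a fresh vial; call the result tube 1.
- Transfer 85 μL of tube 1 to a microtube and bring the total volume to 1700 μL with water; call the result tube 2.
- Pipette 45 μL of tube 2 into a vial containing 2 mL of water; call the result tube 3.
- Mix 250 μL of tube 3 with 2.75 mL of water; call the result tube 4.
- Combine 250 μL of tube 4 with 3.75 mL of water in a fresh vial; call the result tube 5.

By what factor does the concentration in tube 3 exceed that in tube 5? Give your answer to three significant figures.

Step 1: 0.55 mL + 7.8 mL = 8.35 mL total → factor 8.35/0.55 = 15.182
Step 2: 85 μL brought to 1700 μL → factor 1700/85 = 20
Step 3: 45 μL + 2 mL = 2045 μL total → factor 2045/45 = 45.444
Step 4: 250 μL + 2.75 mL = 3000 μL total → factor 3000/250 = 12
Step 5: 250 μL + 3.75 mL = 4000 μL total → factor 4000/250 = 16
Dilution factor to tube 3 = 13799; to tube 5 = 2.6493 × 10^6
[tube 3]/[tube 5] = (factor to tube 5)/(factor to tube 3) = 2.6493 × 10^6/13799 = 192

192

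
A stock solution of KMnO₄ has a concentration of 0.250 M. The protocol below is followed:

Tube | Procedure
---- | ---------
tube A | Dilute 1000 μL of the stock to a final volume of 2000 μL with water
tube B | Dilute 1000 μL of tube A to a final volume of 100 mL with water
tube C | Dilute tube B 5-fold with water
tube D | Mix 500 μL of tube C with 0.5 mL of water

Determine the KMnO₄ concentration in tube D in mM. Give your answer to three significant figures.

Step 1: 1000 μL brought to 2000 μL → factor 2000/1000 = 2
Step 2: 1000 μL brought to 100 mL → factor 1 × 10^5/1000 = 100
Step 3: 5-fold → factor 5
Step 4: 500 μL + 0.5 mL = 1000 μL total → factor 1000/500 = 2
Overall dilution factor = 2 × 100 × 5 × 2 = 2000
Final = 0.250 M / 2000 = 0.0001250 M = 0.125 mM

0.125 mM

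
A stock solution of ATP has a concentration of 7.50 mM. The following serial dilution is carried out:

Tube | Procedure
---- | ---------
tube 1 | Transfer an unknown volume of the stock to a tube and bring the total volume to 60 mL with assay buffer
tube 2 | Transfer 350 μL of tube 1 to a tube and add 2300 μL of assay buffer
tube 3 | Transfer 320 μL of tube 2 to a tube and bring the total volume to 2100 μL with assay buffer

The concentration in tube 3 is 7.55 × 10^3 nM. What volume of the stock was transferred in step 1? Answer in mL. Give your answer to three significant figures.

Step 1: v brought to 60 mL → factor = 60 mL/v
Step 2: 350 μL + 2300 μL = 2650 μL total → factor 2650/350 = 7.5714
Step 3: 320 μL brought to 2100 μL → factor 2100/320 = 6.5625
Product of known-step factors = 49.688
Overall factor = 7.50 mM / (7.55 × 10^3 nM) = 993.38
Step-1 factor = 993.38 / 49.688 = 19.993
v = 60 mL / 19.993 = 3.00 mL

3.00 mL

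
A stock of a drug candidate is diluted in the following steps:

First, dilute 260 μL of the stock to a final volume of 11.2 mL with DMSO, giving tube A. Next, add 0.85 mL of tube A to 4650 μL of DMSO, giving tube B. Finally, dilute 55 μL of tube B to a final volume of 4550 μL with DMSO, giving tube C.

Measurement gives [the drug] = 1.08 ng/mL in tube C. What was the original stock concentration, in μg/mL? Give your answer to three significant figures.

24.9 μg/mL

Step 1: 260 μL brought to 11.2 mL → factor 11200/260 = 43.077
Step 2: 0.85 mL + 4650 μL = 5.5 mL total → factor 5.5/0.85 = 6.4706
Step 3: 55 μL brought to 4550 μL → factor 4550/55 = 82.727
Overall dilution factor = 43.077 × 6.4706 × 82.727 = 23059
Stock = 1.08 ng/mL × 23059 = 2.490 × 10^4 ng/mL = 24.9 μg/mL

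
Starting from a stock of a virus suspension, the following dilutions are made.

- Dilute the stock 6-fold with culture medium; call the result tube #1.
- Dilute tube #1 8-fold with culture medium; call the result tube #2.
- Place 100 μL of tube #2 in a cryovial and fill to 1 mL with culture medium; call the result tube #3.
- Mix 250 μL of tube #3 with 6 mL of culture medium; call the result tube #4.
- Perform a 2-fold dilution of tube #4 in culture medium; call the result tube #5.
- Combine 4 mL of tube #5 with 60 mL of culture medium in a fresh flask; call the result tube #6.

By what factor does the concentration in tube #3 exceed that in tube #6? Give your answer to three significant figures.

800

Step 1: 6-fold → factor 6
Step 2: 8-fold → factor 8
Step 3: 100 μL brought to 1 mL → factor 1000/100 = 10
Step 4: 250 μL + 6 mL = 6250 μL total → factor 6250/250 = 25
Step 5: 2-fold → factor 2
Step 6: 4 mL + 60 mL = 64 mL total → factor 64/4 = 16
Dilution factor to tube #3 = 480; to tube #6 = 3.84 × 10^5
[tube #3]/[tube #6] = (factor to tube #6)/(factor to tube #3) = 3.84 × 10^5/480 = 800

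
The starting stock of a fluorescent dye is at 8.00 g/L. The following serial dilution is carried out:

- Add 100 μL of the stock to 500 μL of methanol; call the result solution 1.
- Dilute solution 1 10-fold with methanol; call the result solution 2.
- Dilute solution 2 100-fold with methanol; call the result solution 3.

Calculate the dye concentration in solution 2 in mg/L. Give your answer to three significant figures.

133 mg/L

Step 1: 100 μL + 500 μL = 600 μL total → factor 600/100 = 6
Step 2: 10-fold → factor 10
Dilution factor through solution 2 = 6 × 10 = 60
[solution 2] = 8.00 g/L / 60 = 0.1333 g/L = 133 mg/L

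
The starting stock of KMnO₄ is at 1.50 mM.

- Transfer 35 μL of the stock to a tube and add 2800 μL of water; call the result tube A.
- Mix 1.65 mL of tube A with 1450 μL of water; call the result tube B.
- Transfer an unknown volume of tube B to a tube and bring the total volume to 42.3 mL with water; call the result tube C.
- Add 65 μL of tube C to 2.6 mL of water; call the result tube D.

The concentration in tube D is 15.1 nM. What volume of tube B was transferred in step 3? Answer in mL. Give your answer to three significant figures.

Step 1: 35 μL + 2800 μL = 2835 μL total → factor 2835/35 = 81
Step 2: 1.65 mL + 1450 μL = 3.1 mL total → factor 3.1/1.65 = 1.8788
Step 3: v brought to 42.3 mL → factor = 42.3 mL/v
Step 4: 65 μL + 2.6 mL = 2665 μL total → factor 2665/65 = 41
Product of known-step factors = 6239.5
Overall factor = 1.50 mM / (15.1 nM) = 99338
Step-3 factor = 99338 / 6239.5 = 15.921
v = 42.3 mL / 15.921 = 2.66 mL

2.66 mL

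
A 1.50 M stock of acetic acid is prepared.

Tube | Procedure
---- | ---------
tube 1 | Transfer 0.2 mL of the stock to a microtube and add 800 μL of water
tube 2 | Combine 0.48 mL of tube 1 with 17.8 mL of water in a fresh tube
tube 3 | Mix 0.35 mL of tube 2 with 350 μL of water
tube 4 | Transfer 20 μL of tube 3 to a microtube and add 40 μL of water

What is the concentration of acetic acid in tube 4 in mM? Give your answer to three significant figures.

Step 1: 0.2 mL + 800 μL = 1 mL total → factor 1/0.2 = 5
Step 2: 0.48 mL + 17.8 mL = 18.28 mL total → factor 18.28/0.48 = 38.083
Step 3: 0.35 mL + 350 μL = 0.7 mL total → factor 0.7/0.35 = 2
Step 4: 20 μL + 40 μL = 60 μL total → factor 60/20 = 3
Overall dilution factor = 5 × 38.083 × 2 × 3 = 1142.5
Final = 1.50 M / 1142.5 = 0.001313 M = 1.31 mM

1.31 mM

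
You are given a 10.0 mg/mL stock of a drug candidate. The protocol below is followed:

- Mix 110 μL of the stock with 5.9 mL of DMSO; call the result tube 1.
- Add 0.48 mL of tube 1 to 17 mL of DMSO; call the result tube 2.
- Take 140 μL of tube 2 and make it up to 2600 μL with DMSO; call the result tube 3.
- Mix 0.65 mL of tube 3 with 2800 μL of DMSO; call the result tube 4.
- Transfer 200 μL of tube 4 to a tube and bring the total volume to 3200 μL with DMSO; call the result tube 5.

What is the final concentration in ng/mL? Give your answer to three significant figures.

Step 1: 110 μL + 5.9 mL = 6010 μL total → factor 6010/110 = 54.636
Step 2: 0.48 mL + 17 mL = 17.48 mL total → factor 17.48/0.48 = 36.417
Step 3: 140 μL brought to 2600 μL → factor 2600/140 = 18.571
Step 4: 0.65 mL + 2800 μL = 3.45 mL total → factor 3.45/0.65 = 5.3077
Step 5: 200 μL brought to 3200 μL → factor 3200/200 = 16
Overall dilution factor = 54.636 × 36.417 × 18.571 × 5.3077 × 16 = 3.138 × 10^6
Final = 10.0 mg/mL / 3.138 × 10^6 = 3.187 × 10^-6 mg/mL = 3.19 ng/mL

3.19 ng/mL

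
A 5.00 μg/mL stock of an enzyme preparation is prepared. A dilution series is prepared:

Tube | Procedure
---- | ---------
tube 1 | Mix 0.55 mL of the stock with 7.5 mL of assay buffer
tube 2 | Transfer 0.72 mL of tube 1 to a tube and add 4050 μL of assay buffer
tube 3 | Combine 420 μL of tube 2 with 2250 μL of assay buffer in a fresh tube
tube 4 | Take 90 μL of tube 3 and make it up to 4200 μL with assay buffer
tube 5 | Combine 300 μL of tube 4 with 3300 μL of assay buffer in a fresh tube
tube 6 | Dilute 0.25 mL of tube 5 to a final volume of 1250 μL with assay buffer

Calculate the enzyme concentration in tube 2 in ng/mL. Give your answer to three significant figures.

51.6 ng/mL

Step 1: 0.55 mL + 7.5 mL = 8.05 mL total → factor 8.05/0.55 = 14.636
Step 2: 0.72 mL + 4050 μL = 4.77 mL total → factor 4.77/0.72 = 6.625
Dilution factor through tube 2 = 14.636 × 6.625 = 96.966
[tube 2] = 5.00 μg/mL / 96.966 = 0.05156 μg/mL = 51.6 ng/mL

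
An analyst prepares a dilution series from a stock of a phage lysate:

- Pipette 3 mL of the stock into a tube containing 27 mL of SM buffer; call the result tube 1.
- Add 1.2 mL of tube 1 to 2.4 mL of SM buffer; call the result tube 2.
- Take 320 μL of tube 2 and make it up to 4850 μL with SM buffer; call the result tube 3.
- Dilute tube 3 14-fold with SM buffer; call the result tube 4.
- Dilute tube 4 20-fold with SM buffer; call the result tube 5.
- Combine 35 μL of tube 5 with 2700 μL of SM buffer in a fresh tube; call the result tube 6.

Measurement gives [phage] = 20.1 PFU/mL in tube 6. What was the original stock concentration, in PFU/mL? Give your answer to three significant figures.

2.00 × 10^8 PFU/mL

Step 1: 3 mL + 27 mL = 30 mL total → factor 30/3 = 10
Step 2: 1.2 mL + 2.4 mL = 3.6 mL total → factor 3.6/1.2 = 3
Step 3: 320 μL brought to 4850 μL → factor 4850/320 = 15.156
Step 4: 14-fold → factor 14
Step 5: 20-fold → factor 20
Step 6: 35 μL + 2700 μL = 2735 μL total → factor 2735/35 = 78.143
Overall dilution factor = 10 × 3 × 15.156 × 14 × 20 × 78.143 = 9.9486 × 10^6
Stock = 20.1 PFU/mL × 9.9486 × 10^6 = 2.00 × 10^8 PFU/mL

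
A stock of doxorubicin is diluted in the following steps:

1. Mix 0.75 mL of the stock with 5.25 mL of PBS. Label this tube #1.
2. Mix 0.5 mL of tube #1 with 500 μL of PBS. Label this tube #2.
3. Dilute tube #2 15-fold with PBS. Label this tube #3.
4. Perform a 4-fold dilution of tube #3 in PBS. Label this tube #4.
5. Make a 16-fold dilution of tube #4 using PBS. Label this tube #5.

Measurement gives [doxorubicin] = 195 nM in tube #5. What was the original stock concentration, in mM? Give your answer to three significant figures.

3.00 mM

Step 1: 0.75 mL + 5.25 mL = 6 mL total → factor 6/0.75 = 8
Step 2: 0.5 mL + 500 μL = 1 mL total → factor 1/0.5 = 2
Step 3: 15-fold → factor 15
Step 4: 4-fold → factor 4
Step 5: 16-fold → factor 16
Overall dilution factor = 8 × 2 × 15 × 4 × 16 = 15360
Stock = 195 nM × 15360 = 2.995 × 10^6 nM = 3.00 mM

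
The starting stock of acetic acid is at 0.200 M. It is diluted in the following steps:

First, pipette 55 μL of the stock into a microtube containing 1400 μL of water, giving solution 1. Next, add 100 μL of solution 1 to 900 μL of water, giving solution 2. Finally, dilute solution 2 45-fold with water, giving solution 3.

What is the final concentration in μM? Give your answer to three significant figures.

16.8 μM

Step 1: 55 μL + 1400 μL = 1455 μL total → factor 1455/55 = 26.455
Step 2: 100 μL + 900 μL = 1000 μL total → factor 1000/100 = 10
Step 3: 45-fold → factor 45
Overall dilution factor = 26.455 × 10 × 45 = 11905
Final = 0.200 M / 11905 = 1.680 × 10^-5 M = 16.8 μM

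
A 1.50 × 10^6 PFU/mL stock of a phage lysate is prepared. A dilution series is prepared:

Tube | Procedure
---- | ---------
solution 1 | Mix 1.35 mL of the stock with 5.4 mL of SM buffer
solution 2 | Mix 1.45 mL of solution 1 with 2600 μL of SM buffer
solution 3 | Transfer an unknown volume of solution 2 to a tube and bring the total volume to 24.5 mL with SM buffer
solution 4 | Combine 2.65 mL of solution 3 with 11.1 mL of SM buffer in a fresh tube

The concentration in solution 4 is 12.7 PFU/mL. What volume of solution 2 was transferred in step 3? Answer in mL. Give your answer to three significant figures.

0.0150 mL

Step 1: 1.35 mL + 5.4 mL = 6.75 mL total → factor 6.75/1.35 = 5
Step 2: 1.45 mL + 2600 μL = 4.05 mL total → factor 4.05/1.45 = 2.7931
Step 3: v brought to 24.5 mL → factor = 24.5 mL/v
Step 4: 2.65 mL + 11.1 mL = 13.75 mL total → factor 13.75/2.65 = 5.1887
Product of known-step factors = 72.463
Overall factor = 1.50 × 10^6 PFU/mL / (12.7 PFU/mL) = 1.1811 × 10^5
Step-3 factor = 1.1811 × 10^5 / 72.463 = 1629.9
v = 24.5 mL / 1629.9 = 0.0150 mL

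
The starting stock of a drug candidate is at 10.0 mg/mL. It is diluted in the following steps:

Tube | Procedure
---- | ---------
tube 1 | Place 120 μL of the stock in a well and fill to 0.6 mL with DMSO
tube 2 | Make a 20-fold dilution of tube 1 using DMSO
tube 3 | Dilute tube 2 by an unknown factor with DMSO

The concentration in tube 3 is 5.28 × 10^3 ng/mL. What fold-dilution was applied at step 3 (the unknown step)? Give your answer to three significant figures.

18.9-fold

Step 1: 120 μL brought to 0.6 mL → factor 600/120 = 5
Step 2: 20-fold → factor 20
Step 3: unknown factor x
Product of known-step factors = 100
Overall factor = 10.0 mg/mL / (5.28 × 10^3 ng/mL) = 1893.9
x = 1893.9 / 100 = 18.9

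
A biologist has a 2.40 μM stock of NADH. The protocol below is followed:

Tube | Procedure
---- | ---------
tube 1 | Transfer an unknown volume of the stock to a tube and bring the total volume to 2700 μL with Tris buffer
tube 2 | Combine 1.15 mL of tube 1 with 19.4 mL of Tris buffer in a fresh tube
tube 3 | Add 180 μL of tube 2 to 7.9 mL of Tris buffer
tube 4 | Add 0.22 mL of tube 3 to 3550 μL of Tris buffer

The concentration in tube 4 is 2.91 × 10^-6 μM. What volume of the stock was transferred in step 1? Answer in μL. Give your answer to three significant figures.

45.0 μL

Step 1: v brought to 2700 μL → factor = 2700 μL/v
Step 2: 1.15 mL + 19.4 mL = 20.55 mL total → factor 20.55/1.15 = 17.87
Step 3: 180 μL + 7.9 mL = 8080 μL total → factor 8080/180 = 44.889
Step 4: 0.22 mL + 3550 μL = 3.77 mL total → factor 3.77/0.22 = 17.136
Product of known-step factors = 13746
Overall factor = 2.40 μM / (2.91 × 10^-6 μM) = 8.2474 × 10^5
Step-1 factor = 8.2474 × 10^5 / 13746 = 59.999
v = 2700 μL / 59.999 = 45.0 μL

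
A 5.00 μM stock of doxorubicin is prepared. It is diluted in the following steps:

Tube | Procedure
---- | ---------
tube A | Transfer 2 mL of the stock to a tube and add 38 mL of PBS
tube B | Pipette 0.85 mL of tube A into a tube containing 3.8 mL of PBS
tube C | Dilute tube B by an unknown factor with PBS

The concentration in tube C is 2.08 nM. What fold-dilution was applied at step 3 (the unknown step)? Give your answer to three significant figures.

22.0-fold

Step 1: 2 mL + 38 mL = 40 mL total → factor 40/2 = 20
Step 2: 0.85 mL + 3.8 mL = 4.65 mL total → factor 4.65/0.85 = 5.4706
Step 3: unknown factor x
Product of known-step factors = 109.41
Overall factor = 5.00 μM / (2.08 nM) = 2403.8
x = 2403.8 / 109.41 = 22.0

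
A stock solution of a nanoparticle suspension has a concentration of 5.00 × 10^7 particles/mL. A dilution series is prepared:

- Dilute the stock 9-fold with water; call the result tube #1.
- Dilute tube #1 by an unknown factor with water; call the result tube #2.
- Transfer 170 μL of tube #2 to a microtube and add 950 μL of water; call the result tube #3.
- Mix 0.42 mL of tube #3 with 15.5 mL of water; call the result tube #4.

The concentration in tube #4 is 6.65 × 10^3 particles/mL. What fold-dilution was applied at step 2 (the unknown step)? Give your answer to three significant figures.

Step 1: 9-fold → factor 9
Step 2: unknown factor x
Step 3: 170 μL + 950 μL = 1120 μL total → factor 1120/170 = 6.5882
Step 4: 0.42 mL + 15.5 mL = 15.92 mL total → factor 15.92/0.42 = 37.905
Product of known-step factors = 2247.5
Overall factor = 5.00 × 10^7 particles/mL / (6.65 × 10^3 particles/mL) = 7518.8
x = 7518.8 / 2247.5 = 3.35

3.35-fold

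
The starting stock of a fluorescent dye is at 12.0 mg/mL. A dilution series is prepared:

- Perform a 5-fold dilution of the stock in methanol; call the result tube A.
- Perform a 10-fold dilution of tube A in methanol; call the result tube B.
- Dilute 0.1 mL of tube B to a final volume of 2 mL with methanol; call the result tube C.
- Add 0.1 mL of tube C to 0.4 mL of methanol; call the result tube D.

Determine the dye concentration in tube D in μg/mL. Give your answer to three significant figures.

2.40 μg/mL

Step 1: 5-fold → factor 5
Step 2: 10-fold → factor 10
Step 3: 0.1 mL brought to 2 mL → factor 2/0.1 = 20
Step 4: 0.1 mL + 0.4 mL = 0.5 mL total → factor 0.5/0.1 = 5
Overall dilution factor = 5 × 10 × 20 × 5 = 5000
Final = 12.0 mg/mL / 5000 = 0.002400 mg/mL = 2.40 μg/mL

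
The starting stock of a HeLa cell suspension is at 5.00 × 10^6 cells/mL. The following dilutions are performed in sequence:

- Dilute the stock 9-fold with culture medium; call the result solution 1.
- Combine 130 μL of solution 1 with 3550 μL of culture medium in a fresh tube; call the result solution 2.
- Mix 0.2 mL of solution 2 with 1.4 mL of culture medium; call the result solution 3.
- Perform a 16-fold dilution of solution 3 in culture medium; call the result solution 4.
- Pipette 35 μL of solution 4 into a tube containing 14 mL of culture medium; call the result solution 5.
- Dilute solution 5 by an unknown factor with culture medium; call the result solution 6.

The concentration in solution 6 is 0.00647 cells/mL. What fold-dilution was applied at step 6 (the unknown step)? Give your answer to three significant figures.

59.1-fold

Step 1: 9-fold → factor 9
Step 2: 130 μL + 3550 μL = 3680 μL total → factor 3680/130 = 28.308
Step 3: 0.2 mL + 1.4 mL = 1.6 mL total → factor 1.6/0.2 = 8
Step 4: 16-fold → factor 16
Step 5: 35 μL + 14 mL = 14035 μL total → factor 14035/35 = 401
Step 6: unknown factor x
Product of known-step factors = 1.3077 × 10^7
Overall factor = 5.00 × 10^6 cells/mL / (0.00647 cells/mL) = 7.728 × 10^8
x = 7.728 × 10^8 / 1.3077 × 10^7 = 59.1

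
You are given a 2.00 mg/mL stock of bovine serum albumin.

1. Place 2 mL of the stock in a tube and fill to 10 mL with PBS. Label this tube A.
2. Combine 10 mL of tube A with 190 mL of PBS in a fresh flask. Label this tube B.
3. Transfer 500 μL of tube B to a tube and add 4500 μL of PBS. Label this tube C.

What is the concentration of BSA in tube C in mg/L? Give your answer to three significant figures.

Step 1: 2 mL brought to 10 mL → factor 10/2 = 5
Step 2: 10 mL + 190 mL = 200 mL total → factor 200/10 = 20
Step 3: 500 μL + 4500 μL = 5000 μL total → factor 5000/500 = 10
Overall dilution factor = 5 × 20 × 10 = 1000
Final = 2.00 mg/mL / 1000 = 0.002000 mg/mL = 2.00 mg/L

2.00 mg/L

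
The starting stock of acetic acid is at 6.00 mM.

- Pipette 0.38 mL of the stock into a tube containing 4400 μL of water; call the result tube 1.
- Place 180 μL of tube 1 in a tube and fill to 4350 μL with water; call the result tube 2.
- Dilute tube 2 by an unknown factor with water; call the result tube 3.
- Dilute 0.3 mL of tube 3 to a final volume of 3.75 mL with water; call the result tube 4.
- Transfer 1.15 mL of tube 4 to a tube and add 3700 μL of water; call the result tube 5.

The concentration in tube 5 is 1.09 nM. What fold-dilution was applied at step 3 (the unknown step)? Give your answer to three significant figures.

343-fold

Step 1: 0.38 mL + 4400 μL = 4.78 mL total → factor 4.78/0.38 = 12.579
Step 2: 180 μL brought to 4350 μL → factor 4350/180 = 24.167
Step 3: unknown factor x
Step 4: 0.3 mL brought to 3.75 mL → factor 3.75/0.3 = 12.5
Step 5: 1.15 mL + 3700 μL = 4.85 mL total → factor 4.85/1.15 = 4.2174
Product of known-step factors = 16026
Overall factor = 6.00 mM / (1.09 nM) = 5.5046 × 10^6
x = 5.5046 × 10^6 / 16026 = 343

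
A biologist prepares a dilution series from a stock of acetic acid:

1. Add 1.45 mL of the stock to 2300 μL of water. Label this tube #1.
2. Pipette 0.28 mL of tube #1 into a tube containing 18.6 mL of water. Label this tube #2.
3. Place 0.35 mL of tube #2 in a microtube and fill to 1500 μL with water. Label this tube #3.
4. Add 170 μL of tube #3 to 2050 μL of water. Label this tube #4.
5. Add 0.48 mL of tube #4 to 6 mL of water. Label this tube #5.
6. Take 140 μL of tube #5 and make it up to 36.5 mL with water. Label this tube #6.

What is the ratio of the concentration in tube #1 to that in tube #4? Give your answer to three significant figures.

3.77 × 10^3

Step 1: 1.45 mL + 2300 μL = 3.75 mL total → factor 3.75/1.45 = 2.5862
Step 2: 0.28 mL + 18.6 mL = 18.88 mL total → factor 18.88/0.28 = 67.429
Step 3: 0.35 mL brought to 1500 μL → factor 1.5/0.35 = 4.2857
Step 4: 170 μL + 2050 μL = 2220 μL total → factor 2220/170 = 13.059
Dilution factor to tube #1 = 2.5862; to tube #4 = 9759.7
[tube #1]/[tube #4] = (factor to tube #4)/(factor to tube #1) = 9759.7/2.5862 = 3.77 × 10^3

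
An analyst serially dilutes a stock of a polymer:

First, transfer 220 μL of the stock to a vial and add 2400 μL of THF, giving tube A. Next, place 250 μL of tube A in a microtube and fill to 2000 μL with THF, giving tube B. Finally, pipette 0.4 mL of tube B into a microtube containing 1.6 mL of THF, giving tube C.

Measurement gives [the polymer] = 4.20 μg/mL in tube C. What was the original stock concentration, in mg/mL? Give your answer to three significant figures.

2.00 mg/mL

Step 1: 220 μL + 2400 μL = 2620 μL total → factor 2620/220 = 11.909
Step 2: 250 μL brought to 2000 μL → factor 2000/250 = 8
Step 3: 0.4 mL + 1.6 mL = 2 mL total → factor 2/0.4 = 5
Overall dilution factor = 11.909 × 8 × 5 = 476.36
Stock = 4.20 μg/mL × 476.36 = 2001 μg/mL = 2.00 mg/mL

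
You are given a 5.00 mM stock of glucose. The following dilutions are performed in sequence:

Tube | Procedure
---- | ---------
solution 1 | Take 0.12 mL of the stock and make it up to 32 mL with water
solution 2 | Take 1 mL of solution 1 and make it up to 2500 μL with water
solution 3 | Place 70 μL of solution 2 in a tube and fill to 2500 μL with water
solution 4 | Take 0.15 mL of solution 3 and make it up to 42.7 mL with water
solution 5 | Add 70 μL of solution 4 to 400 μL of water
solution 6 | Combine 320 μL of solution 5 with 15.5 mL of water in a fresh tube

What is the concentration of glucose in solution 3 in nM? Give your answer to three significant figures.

210 nM

Step 1: 0.12 mL brought to 32 mL → factor 32/0.12 = 266.67
Step 2: 1 mL brought to 2500 μL → factor 2.5/1 = 2.5
Step 3: 70 μL brought to 2500 μL → factor 2500/70 = 35.714
Dilution factor through solution 3 = 266.67 × 2.5 × 35.714 = 23810
[solution 3] = 5.00 mM / 23810 = 0.0002100 mM = 210 nM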